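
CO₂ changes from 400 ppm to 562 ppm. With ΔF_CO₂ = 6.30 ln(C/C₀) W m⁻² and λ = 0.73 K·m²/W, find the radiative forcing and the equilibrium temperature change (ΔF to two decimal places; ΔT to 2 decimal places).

CO₂: 6.30 × ln(562/400) = 6.30 × ln(1.40500) = 6.30 × 0.34004 = 2.1423 W/m².
ΔT = λ ΔF = 0.73 × 2.14 = 1.5622 K.

ΔF = 2.14 W/m²; ΔT = 1.56 K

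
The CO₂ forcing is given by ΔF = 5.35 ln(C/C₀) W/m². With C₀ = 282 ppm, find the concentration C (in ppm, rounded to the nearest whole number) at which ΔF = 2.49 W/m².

Set 5.35 ln(C/282) = 2.49, so ln(C/282) = 2.49/5.35 = 0.46542.
Then C/282 = e^0.46542 = 1.59268, giving C = 282 × 1.59268 = 449.14 ppm.

C ≈ 449 ppm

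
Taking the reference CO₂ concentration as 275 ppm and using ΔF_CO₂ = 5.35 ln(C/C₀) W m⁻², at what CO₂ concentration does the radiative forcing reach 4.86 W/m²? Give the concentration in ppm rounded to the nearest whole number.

C ≈ 682 ppm

Set 5.35 ln(C/275) = 4.86, so ln(C/275) = 4.86/5.35 = 0.90841.
Then C/275 = e^0.90841 = 2.48038, giving C = 275 × 2.48038 = 682.10 ppm.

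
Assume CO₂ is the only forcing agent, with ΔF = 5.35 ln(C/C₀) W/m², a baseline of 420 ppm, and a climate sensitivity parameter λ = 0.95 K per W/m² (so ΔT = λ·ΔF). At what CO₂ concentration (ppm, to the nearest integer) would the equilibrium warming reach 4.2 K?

C ≈ 960 ppm

Required forcing: ΔF = ΔT/λ = 4.2/0.95 = 4.4211 W/m².
Then ln(C/420) = ΔF/5.35 = 4.4211/5.35 = 0.82637.
So C = 420 × e^0.82637 = 420 × 2.28501 = 959.70 ppm.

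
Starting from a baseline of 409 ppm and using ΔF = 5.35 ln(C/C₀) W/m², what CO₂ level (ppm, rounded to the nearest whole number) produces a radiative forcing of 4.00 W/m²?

C ≈ 864 ppm

Set 5.35 ln(C/409) = 4.00, so ln(C/409) = 4.00/5.35 = 0.74766.
Then C/409 = e^0.74766 = 2.11205, giving C = 409 × 2.11205 = 863.83 ppm.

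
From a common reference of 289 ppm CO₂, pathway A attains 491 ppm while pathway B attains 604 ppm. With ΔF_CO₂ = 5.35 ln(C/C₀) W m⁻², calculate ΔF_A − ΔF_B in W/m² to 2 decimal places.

ΔF_A = 5.35 ln(491/289) = 5.35 × 0.53002 = 2.8356 W/m².
ΔF_B = 5.35 ln(604/289) = 5.35 × 0.73715 = 3.9438 W/m².
Difference: 2.8356 − 3.9438 = -1.1082 W/m².

ΔF_A − ΔF_B = -1.11 W/m²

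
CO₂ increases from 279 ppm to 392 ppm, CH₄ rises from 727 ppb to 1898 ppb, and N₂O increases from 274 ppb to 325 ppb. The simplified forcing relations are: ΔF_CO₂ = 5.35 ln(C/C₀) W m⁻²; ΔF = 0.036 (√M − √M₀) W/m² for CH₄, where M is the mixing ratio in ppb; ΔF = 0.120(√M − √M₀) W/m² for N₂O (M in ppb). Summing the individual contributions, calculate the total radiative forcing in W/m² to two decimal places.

ΔF = 2.59 W/m²

CO₂: 5.35 × ln(392/279) = 5.35 × ln(1.40502) = 5.35 × 0.34005 = 1.8193 W/m².
CH₄: 0.036 × (√1898 − √727) = 0.036 × (43.5660 − 26.9629) = 0.036 × 16.6031 = 0.5977 W/m².
N₂O: 0.120 × (√325 − √274) = 0.120 × (18.0278 − 16.5529) = 0.120 × 1.4749 = 0.1770 W/m².
Total ΔF = 1.8193 + 0.5977 + 0.1770 = 2.5940 W/m².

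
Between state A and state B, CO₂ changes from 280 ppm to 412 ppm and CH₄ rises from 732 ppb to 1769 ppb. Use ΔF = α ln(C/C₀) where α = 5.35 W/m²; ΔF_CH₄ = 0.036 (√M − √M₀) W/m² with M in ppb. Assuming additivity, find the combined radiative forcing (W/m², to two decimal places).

CO₂: 5.35 × ln(412/280) = 5.35 × ln(1.47143) = 5.35 × 0.38623 = 2.0663 W/m².
CH₄: 0.036 × (√1769 − √732) = 0.036 × (42.0595 − 27.0555) = 0.036 × 15.0040 = 0.5401 W/m².
Total ΔF = 2.0663 + 0.5401 = 2.6064 W/m².

ΔF = 2.61 W/m²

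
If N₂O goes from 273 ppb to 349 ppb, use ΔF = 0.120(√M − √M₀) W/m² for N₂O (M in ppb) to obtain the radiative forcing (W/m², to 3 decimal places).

ΔF = 0.259 W/m²

N₂O: 0.120 × (√349 − √273) = 0.120 × (18.6815 − 16.5227) = 0.120 × 2.1588 = 0.2591 W/m².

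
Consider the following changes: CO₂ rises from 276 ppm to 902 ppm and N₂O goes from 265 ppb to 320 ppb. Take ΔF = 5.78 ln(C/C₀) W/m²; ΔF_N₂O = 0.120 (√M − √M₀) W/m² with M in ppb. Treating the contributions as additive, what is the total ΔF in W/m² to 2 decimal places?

ΔF = 7.04 W/m²

CO₂: 5.78 × ln(902/276) = 5.78 × ln(3.26812) = 5.78 × 1.18421 = 6.8447 W/m².
N₂O: 0.120 × (√320 − √265) = 0.120 × (17.8885 − 16.2788) = 0.120 × 1.6097 = 0.1932 W/m².
Total ΔF = 6.8447 + 0.1932 = 7.0379 W/m².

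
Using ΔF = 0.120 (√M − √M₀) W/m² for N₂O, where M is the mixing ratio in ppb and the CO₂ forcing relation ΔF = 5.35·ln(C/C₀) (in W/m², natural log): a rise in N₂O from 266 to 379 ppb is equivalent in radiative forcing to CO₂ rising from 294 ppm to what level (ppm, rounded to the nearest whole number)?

C ≈ 316 ppm

N₂O forcing: 0.120 × (√379 − √266) = 0.120 × (19.4679 − 16.3095) = 0.120 × 3.1584 = 0.37901 W/m².
Set 5.35 ln(C/294) = 0.37901: ln(C/294) = 0.37901/5.35 = 0.07084, so C = 294 × e^0.07084 = 294 × 1.07341 = 315.58 ppm.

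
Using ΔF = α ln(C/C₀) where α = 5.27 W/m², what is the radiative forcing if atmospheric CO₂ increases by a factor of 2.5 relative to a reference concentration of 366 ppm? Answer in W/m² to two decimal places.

Because the forcing depends only on the ratio C/C₀, the initial concentration does not enter.
ΔF = 5.27 × ln(2.5) = 5.27 × 0.91629 = 4.8288 W/m².

ΔF = 4.83 W/m²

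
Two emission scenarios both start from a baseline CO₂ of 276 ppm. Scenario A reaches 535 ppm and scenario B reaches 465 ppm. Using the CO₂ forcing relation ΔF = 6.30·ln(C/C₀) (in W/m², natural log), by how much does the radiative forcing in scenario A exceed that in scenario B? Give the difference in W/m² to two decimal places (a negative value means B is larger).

ΔF_A = 6.30 ln(535/276) = 6.30 × 0.66187 = 4.1698 W/m².
ΔF_B = 6.30 ln(465/276) = 6.30 × 0.52164 = 3.2863 W/m².
Difference: 4.1698 − 3.2863 = 0.8835 W/m².

ΔF_A − ΔF_B = 0.88 W/m²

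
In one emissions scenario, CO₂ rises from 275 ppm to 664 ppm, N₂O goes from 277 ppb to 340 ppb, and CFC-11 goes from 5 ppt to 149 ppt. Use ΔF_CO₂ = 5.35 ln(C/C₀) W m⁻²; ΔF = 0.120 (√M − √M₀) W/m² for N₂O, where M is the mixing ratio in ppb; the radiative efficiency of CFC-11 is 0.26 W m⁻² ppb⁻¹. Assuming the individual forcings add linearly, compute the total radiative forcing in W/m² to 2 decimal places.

CO₂: 5.35 × ln(664/275) = 5.35 × ln(2.41455) = 5.35 × 0.88151 = 4.7161 W/m².
N₂O: 0.120 × (√340 − √277) = 0.120 × (18.4391 − 16.6433) = 0.120 × 1.7958 = 0.2155 W/m².
CFC-11: Δ = 149 − 5 = 144 ppt = 0.144 ppb; ΔF = 0.26 × 0.144 = 0.0374 W/m².
Total ΔF = 4.7161 + 0.2155 + 0.0374 = 4.9690 W/m².

ΔF = 4.97 W/m²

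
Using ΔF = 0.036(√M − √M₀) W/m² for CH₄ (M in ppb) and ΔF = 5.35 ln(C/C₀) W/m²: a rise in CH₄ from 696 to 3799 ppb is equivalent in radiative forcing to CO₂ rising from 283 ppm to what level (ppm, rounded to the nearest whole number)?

C ≈ 359 ppm

CH₄ forcing: 0.036 × (√3799 − √696) = 0.036 × (61.6360 − 26.3818) = 0.036 × 35.2542 = 1.26915 W/m².
Set 5.35 ln(C/283) = 1.26915: ln(C/283) = 1.26915/5.35 = 0.23722, so C = 283 × e^0.23722 = 283 × 1.26772 = 358.76 ppm.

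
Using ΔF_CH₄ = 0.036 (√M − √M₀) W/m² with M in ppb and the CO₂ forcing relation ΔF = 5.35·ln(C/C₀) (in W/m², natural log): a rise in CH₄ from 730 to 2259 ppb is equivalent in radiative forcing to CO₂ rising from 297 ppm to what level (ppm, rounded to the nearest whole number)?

CH₄ forcing: 0.036 × (√2259 − √730) = 0.036 × (47.5289 − 27.0185) = 0.036 × 20.5104 = 0.73837 W/m².
Set 5.35 ln(C/297) = 0.73837: ln(C/297) = 0.73837/5.35 = 0.13801, so C = 297 × e^0.13801 = 297 × 1.14799 = 340.95 ppm.

C ≈ 341 ppm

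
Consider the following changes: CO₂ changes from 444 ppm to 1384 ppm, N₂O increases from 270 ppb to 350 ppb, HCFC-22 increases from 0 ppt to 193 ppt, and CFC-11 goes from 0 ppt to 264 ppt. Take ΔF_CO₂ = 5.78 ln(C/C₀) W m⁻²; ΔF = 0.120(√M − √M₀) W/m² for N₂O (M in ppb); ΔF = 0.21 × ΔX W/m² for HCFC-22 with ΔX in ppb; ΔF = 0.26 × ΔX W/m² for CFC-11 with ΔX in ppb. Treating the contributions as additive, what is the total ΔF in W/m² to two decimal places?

CO₂: 5.78 × ln(1384/444) = 5.78 × ln(3.11712) = 5.78 × 1.13691 = 6.5713 W/m².
N₂O: 0.120 × (√350 − √270) = 0.120 × (18.7083 − 16.4317) = 0.120 × 2.2766 = 0.2732 W/m².
HCFC-22: Δ = 193 − 0 = 193 ppt = 0.193 ppb; ΔF = 0.21 × 0.193 = 0.0405 W/m².
CFC-11: Δ = 264 − 0 = 264 ppt = 0.264 ppb; ΔF = 0.26 × 0.264 = 0.0686 W/m².
Total ΔF = 6.5713 + 0.2732 + 0.0405 + 0.0686 = 6.9536 W/m².

ΔF = 6.95 W/m²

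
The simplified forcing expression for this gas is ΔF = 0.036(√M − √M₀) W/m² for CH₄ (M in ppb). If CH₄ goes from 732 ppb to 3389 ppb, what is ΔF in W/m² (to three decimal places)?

CH₄: 0.036 × (√3389 − √732) = 0.036 × (58.2151 − 27.0555) = 0.036 × 31.1596 = 1.1217 W/m².

ΔF = 1.122 W/m²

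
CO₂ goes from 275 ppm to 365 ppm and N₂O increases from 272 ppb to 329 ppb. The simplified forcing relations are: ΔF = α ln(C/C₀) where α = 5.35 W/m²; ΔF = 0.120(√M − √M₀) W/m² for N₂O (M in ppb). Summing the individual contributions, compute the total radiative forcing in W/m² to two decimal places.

ΔF = 1.71 W/m²

CO₂: 5.35 × ln(365/275) = 5.35 × ln(1.32727) = 5.35 × 0.28312 = 1.5147 W/m².
N₂O: 0.120 × (√329 − √272) = 0.120 × (18.1384 − 16.4924) = 0.120 × 1.6460 = 0.1975 W/m².
Total ΔF = 1.5147 + 0.1975 = 1.7122 W/m².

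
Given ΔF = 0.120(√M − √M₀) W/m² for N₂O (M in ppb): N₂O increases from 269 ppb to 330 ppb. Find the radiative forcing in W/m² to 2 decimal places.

ΔF = 0.21 W/m²

N₂O: 0.120 × (√330 − √269) = 0.120 × (18.1659 − 16.4012) = 0.120 × 1.7647 = 0.2118 W/m².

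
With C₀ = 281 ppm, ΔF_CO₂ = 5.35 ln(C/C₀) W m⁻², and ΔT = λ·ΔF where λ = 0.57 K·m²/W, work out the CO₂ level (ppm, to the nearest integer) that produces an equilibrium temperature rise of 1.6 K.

Required forcing: ΔF = ΔT/λ = 1.6/0.57 = 2.8070 W/m².
Then ln(C/281) = ΔF/5.35 = 2.8070/5.35 = 0.52467.
So C = 281 × e^0.52467 = 281 × 1.68990 = 474.86 ppm.

C ≈ 475 ppm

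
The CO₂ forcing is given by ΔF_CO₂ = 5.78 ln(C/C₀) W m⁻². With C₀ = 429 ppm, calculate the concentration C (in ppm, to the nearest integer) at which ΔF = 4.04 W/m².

C ≈ 863 ppm

Set 5.78 ln(C/429) = 4.04, so ln(C/429) = 4.04/5.78 = 0.69896.
Then C/429 = e^0.69896 = 2.01166, giving C = 429 × 2.01166 = 863.00 ppm.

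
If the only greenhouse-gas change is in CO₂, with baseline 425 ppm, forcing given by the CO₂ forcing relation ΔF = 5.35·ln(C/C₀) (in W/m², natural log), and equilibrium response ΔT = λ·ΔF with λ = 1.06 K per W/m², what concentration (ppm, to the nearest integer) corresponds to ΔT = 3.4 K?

C ≈ 774 ppm

Required forcing: ΔF = ΔT/λ = 3.4/1.06 = 3.2075 W/m².
Then ln(C/425) = ΔF/5.35 = 3.2075/5.35 = 0.59953.
So C = 425 × e^0.59953 = 425 × 1.82126 = 774.04 ppm.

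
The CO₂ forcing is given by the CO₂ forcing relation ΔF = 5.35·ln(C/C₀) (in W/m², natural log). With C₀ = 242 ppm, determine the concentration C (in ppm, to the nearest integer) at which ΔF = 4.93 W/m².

Set 5.35 ln(C/242) = 4.93, so ln(C/242) = 4.93/5.35 = 0.92150.
Then C/242 = e^0.92150 = 2.51306, giving C = 242 × 2.51306 = 608.16 ppm.

C ≈ 608 ppm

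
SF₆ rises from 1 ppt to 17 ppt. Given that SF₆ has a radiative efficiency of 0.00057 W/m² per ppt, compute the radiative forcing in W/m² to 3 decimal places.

ΔF = 0.009 W/m²

SF₆: ΔF = 0.00057 × (17 − 1) = 0.00057 × 16 = 0.0091 W/m².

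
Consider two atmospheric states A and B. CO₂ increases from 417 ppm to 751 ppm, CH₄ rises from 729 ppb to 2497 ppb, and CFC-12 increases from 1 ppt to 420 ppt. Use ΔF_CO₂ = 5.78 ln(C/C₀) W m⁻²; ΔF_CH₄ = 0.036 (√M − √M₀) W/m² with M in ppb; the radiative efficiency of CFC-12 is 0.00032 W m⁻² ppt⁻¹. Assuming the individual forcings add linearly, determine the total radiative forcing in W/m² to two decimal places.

ΔF = 4.36 W/m²

CO₂: 5.78 × ln(751/417) = 5.78 × ln(1.80096) = 5.78 × 0.58832 = 3.4005 W/m².
CH₄: 0.036 × (√2497 − √729) = 0.036 × (49.9700 − 27.0000) = 0.036 × 22.9700 = 0.8269 W/m².
CFC-12: ΔF = 0.00032 × (420 − 1) = 0.00032 × 419 = 0.1341 W/m².
Total ΔF = 3.4005 + 0.8269 + 0.1341 = 4.3615 W/m².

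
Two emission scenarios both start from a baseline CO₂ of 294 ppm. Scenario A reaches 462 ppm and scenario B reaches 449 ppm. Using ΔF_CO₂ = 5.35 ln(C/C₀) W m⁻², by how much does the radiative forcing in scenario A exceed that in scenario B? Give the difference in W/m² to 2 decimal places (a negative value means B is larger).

ΔF_A = 5.35 ln(462/294) = 5.35 × 0.45199 = 2.4181 W/m².
ΔF_B = 5.35 ln(449/294) = 5.35 × 0.42344 = 2.2654 W/m².
Difference: 2.4181 − 2.2654 = 0.1527 W/m².
(Equivalently, ΔF_A − ΔF_B = 5.35 ln(462/449) = 5.35 × 0.02854 = 0.1527 W/m².)

ΔF_A − ΔF_B = 0.15 W/m²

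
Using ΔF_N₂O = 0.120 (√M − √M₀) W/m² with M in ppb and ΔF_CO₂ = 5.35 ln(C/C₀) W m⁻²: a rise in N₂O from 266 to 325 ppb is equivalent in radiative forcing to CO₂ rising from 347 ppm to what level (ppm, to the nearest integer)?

C ≈ 361 ppm

N₂O forcing: 0.120 × (√325 − √266) = 0.120 × (18.0278 − 16.3095) = 0.120 × 1.7183 = 0.20620 W/m².
Set 5.35 ln(C/347) = 0.20620: ln(C/347) = 0.20620/5.35 = 0.03854, so C = 347 × e^0.03854 = 347 × 1.03929 = 360.63 ppm.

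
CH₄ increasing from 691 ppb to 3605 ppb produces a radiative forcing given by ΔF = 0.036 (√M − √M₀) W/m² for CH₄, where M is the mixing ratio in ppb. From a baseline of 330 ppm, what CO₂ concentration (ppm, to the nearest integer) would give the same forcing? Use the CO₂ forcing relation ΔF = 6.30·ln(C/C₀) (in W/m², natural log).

CH₄ forcing: 0.036 × (√3605 − √691) = 0.036 × (60.0417 − 26.2869) = 0.036 × 33.7548 = 1.21517 W/m².
Set 6.30 ln(C/330) = 1.21517: ln(C/330) = 1.21517/6.30 = 0.19288, so C = 330 × e^0.19288 = 330 × 1.21274 = 400.20 ppm.

C ≈ 400 ppm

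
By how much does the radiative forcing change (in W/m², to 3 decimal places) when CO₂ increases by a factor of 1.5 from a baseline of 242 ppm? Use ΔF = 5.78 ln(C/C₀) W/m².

ΔF = 2.344 W/m²

ΔF = 5.78 × ln(1.5) = 5.78 × 0.40547 = 2.3436 W/m².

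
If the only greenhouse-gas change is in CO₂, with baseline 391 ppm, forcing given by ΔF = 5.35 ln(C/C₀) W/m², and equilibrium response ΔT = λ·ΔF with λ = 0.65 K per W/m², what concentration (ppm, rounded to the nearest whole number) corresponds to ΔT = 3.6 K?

C ≈ 1101 ppm

Required forcing: ΔF = ΔT/λ = 3.6/0.65 = 5.5385 W/m².
Then ln(C/391) = ΔF/5.35 = 5.5385/5.35 = 1.03523.
So C = 391 × e^1.03523 = 391 × 2.81575 = 1100.96 ppm.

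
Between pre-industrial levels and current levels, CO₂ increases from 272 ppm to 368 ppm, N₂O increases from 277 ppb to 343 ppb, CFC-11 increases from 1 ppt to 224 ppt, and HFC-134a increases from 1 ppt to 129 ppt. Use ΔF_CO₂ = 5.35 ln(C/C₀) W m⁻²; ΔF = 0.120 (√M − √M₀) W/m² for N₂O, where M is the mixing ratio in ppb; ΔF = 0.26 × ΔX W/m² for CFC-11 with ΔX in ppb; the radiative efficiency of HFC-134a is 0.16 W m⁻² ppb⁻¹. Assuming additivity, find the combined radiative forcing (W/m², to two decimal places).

CO₂: 5.35 × ln(368/272) = 5.35 × ln(1.35294) = 5.35 × 0.30228 = 1.6172 W/m².
N₂O: 0.120 × (√343 − √277) = 0.120 × (18.5203 − 16.6433) = 0.120 × 1.8770 = 0.2252 W/m².
CFC-11: Δ = 224 − 1 = 223 ppt = 0.223 ppb; ΔF = 0.26 × 0.223 = 0.0580 W/m².
HFC-134a: Δ = 129 − 1 = 128 ppt = 0.128 ppb; ΔF = 0.16 × 0.128 = 0.0205 W/m².
Total ΔF = 1.6172 + 0.2252 + 0.0580 + 0.0205 = 1.9209 W/m².

ΔF = 1.92 W/m²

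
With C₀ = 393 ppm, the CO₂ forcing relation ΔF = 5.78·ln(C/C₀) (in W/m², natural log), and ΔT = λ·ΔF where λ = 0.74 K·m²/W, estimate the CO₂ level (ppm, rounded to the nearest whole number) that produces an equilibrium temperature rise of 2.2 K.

C ≈ 657 ppm

Required forcing: ΔF = ΔT/λ = 2.2/0.74 = 2.9730 W/m².
Then ln(C/393) = ΔF/5.78 = 2.9730/5.78 = 0.51436.
So C = 393 × e^0.51436 = 393 × 1.67257 = 657.32 ppm.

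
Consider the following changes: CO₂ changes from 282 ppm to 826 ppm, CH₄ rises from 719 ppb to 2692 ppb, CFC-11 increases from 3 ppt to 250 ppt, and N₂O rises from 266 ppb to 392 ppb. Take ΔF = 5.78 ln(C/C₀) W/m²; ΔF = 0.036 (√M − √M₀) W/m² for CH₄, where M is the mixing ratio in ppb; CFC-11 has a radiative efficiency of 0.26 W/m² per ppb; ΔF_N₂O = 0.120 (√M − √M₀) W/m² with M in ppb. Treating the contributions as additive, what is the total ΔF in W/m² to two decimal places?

ΔF = 7.60 W/m²

CO₂: 5.78 × ln(826/282) = 5.78 × ln(2.92908) = 5.78 × 1.07469 = 6.2117 W/m².
CH₄: 0.036 × (√2692 − √719) = 0.036 × (51.8845 − 26.8142) = 0.036 × 25.0703 = 0.9025 W/m².
CFC-11: Δ = 250 − 3 = 247 ppt = 0.247 ppb; ΔF = 0.26 × 0.247 = 0.0642 W/m².
N₂O: 0.120 × (√392 − √266) = 0.120 × (19.7990 − 16.3095) = 0.120 × 3.4895 = 0.4187 W/m².
Total ΔF = 6.2117 + 0.9025 + 0.0642 + 0.4187 = 7.5971 W/m².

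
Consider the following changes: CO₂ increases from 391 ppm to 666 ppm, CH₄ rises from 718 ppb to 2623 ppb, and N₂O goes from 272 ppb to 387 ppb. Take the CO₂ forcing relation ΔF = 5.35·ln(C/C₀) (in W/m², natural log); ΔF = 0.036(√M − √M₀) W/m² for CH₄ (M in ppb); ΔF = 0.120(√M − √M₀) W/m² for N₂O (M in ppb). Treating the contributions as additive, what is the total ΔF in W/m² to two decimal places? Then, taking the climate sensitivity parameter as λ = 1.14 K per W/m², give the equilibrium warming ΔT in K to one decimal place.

ΔF = 4.11 W/m²; ΔT = 4.7 K

CO₂: 5.35 × ln(666/391) = 5.35 × ln(1.70332) = 5.35 × 0.53258 = 2.8493 W/m².
CH₄: 0.036 × (√2623 − √718) = 0.036 × (51.2152 − 26.7955) = 0.036 × 24.4197 = 0.8791 W/m².
N₂O: 0.120 × (√387 − √272) = 0.120 × (19.6723 − 16.4924) = 0.120 × 3.1799 = 0.3816 W/m².
Total ΔF = 2.8493 + 0.8791 + 0.3816 = 4.1100 W/m².
ΔT = λ ΔF = 1.14 × 4.11 = 4.6854 K.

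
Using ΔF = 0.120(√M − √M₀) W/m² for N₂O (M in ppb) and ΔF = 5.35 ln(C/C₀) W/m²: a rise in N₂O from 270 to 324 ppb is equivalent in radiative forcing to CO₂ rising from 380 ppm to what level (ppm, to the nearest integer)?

N₂O forcing: 0.120 × (√324 − √270) = 0.120 × (18.0000 − 16.4317) = 0.120 × 1.5683 = 0.18820 W/m².
Set 5.35 ln(C/380) = 0.18820: ln(C/380) = 0.18820/5.35 = 0.03518, so C = 380 × e^0.03518 = 380 × 1.03581 = 393.61 ppm.

C ≈ 394 ppm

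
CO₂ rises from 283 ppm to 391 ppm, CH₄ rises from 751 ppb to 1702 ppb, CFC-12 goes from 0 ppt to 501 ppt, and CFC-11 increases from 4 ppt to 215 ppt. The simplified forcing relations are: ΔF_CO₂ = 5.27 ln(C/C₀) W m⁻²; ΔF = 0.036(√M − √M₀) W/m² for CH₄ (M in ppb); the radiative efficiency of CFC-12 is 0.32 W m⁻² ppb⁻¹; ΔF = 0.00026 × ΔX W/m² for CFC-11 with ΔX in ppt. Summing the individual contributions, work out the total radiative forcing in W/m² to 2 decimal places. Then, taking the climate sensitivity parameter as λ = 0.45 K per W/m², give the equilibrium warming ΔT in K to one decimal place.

ΔF = 2.42 W/m²; ΔT = 1.1 K

CO₂: 5.27 × ln(391/283) = 5.27 × ln(1.38163) = 5.27 × 0.32326 = 1.7036 W/m².
CH₄: 0.036 × (√1702 − √751) = 0.036 × (41.2553 − 27.4044) = 0.036 × 13.8509 = 0.4986 W/m².
CFC-12: Δ = 501 − 0 = 501 ppt = 0.501 ppb; ΔF = 0.32 × 0.501 = 0.1603 W/m².
CFC-11: ΔF = 0.00026 × (215 − 4) = 0.00026 × 211 = 0.0549 W/m².
Total ΔF = 1.7036 + 0.4986 + 0.1603 + 0.0549 = 2.4174 W/m².
ΔT = λ ΔF = 0.45 × 2.42 = 1.0890 K.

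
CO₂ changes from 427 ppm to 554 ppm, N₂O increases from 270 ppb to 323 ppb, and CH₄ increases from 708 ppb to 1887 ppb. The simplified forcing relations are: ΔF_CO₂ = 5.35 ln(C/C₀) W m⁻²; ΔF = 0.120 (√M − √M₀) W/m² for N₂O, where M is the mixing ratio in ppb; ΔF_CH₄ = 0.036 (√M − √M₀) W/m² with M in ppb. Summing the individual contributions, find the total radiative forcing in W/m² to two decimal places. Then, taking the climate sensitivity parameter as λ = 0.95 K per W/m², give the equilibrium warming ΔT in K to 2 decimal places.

ΔF = 2.18 W/m²; ΔT = 2.07 K

CO₂: 5.35 × ln(554/427) = 5.35 × ln(1.29742) = 5.35 × 0.26038 = 1.3930 W/m².
N₂O: 0.120 × (√323 − √270) = 0.120 × (17.9722 − 16.4317) = 0.120 × 1.5405 = 0.1849 W/m².
CH₄: 0.036 × (√1887 − √708) = 0.036 × (43.4396 − 26.6083) = 0.036 × 16.8313 = 0.6059 W/m².
Total ΔF = 1.3930 + 0.1849 + 0.6059 = 2.1838 W/m².
ΔT = λ ΔF = 0.95 × 2.18 = 2.0710 K.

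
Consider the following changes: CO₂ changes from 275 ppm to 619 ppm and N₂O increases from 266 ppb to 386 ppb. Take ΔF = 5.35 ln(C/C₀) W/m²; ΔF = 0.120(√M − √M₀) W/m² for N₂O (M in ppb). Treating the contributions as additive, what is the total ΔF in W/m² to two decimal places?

CO₂: 5.35 × ln(619/275) = 5.35 × ln(2.25091) = 5.35 × 0.81133 = 4.3406 W/m².
N₂O: 0.120 × (√386 − √266) = 0.120 × (19.6469 − 16.3095) = 0.120 × 3.3374 = 0.4005 W/m².
Total ΔF = 4.3406 + 0.4005 = 4.7411 W/m².

ΔF = 4.74 W/m²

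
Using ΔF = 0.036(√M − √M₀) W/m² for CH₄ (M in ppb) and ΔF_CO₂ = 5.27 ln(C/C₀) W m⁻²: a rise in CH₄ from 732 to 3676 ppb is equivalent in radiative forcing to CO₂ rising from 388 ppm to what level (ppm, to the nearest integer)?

C ≈ 488 ppm

CH₄ forcing: 0.036 × (√3676 − √732) = 0.036 × (60.6300 − 27.0555) = 0.036 × 33.5745 = 1.20868 W/m².
Set 5.27 ln(C/388) = 1.20868: ln(C/388) = 1.20868/5.27 = 0.22935, so C = 388 × e^0.22935 = 388 × 1.25778 = 488.02 ppm.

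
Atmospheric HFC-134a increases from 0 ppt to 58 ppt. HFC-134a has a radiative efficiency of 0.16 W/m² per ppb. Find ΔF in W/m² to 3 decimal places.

HFC-134a: Δ = 58 − 0 = 58 ppt = 0.058 ppb; ΔF = 0.16 × 0.058 = 0.0093 W/m².

ΔF = 0.009 W/m²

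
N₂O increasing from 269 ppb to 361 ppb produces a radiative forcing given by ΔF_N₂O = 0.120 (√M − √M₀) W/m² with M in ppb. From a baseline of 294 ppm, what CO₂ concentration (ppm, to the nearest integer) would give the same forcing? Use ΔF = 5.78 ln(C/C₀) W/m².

N₂O forcing: 0.120 × (√361 − √269) = 0.120 × (19.0000 − 16.4012) = 0.120 × 2.5988 = 0.31186 W/m².
Set 5.78 ln(C/294) = 0.31186: ln(C/294) = 0.31186/5.78 = 0.05396, so C = 294 × e^0.05396 = 294 × 1.05544 = 310.30 ppm.

C ≈ 310 ppm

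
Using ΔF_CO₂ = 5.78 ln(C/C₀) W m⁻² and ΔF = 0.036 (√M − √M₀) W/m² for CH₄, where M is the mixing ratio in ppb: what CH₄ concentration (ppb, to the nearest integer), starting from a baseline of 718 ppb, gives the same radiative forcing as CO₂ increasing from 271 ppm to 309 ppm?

M ≈ 2291 ppb

CO₂ forcing: 5.78 × ln(309/271) = 5.78 × 0.131222 = 0.75846 W/m².
Set 0.036(√M − √718) = 0.75846: √M = 0.75846/0.036 + √718 = 21.0683 + 26.7955 = 47.8638.
M = (47.8638)² = 2290.94 ppb.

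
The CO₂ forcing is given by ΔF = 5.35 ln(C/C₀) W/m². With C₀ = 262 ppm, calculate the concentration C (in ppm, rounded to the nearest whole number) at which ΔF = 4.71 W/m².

C ≈ 632 ppm

Set 5.35 ln(C/262) = 4.71, so ln(C/262) = 4.71/5.35 = 0.88037.
Then C/262 = e^0.88037 = 2.41179, giving C = 262 × 2.41179 = 631.89 ppm.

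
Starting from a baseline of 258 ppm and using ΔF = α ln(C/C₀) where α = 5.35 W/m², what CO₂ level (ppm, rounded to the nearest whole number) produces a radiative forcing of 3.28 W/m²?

Set 5.35 ln(C/258) = 3.28, so ln(C/258) = 3.28/5.35 = 0.61308.
Then C/258 = e^0.61308 = 1.84611, giving C = 258 × 1.84611 = 476.30 ppm.

C ≈ 476 ppm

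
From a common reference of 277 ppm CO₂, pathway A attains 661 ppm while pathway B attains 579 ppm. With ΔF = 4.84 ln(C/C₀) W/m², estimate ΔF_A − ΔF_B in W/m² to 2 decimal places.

ΔF_A − ΔF_B = 0.64 W/m²

ΔF_A = 4.84 ln(661/277) = 4.84 × 0.86974 = 4.2095 W/m².
ΔF_B = 4.84 ln(579/277) = 4.84 × 0.73728 = 3.5684 W/m².
Difference: 4.2095 − 3.5684 = 0.6411 W/m².
(Equivalently, ΔF_A − ΔF_B = 4.84 ln(661/579) = 4.84 × 0.13245 = 0.6411 W/m².)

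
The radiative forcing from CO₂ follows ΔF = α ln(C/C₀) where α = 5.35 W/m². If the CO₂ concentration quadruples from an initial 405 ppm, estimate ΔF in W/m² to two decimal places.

ΔF = 7.42 W/m²

ΔF = 5.35 × ln(4) = 5.35 × 1.38629 = 7.4167 W/m².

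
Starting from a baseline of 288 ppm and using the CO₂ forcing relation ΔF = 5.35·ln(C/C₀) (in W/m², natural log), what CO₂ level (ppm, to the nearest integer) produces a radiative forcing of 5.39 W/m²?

C ≈ 789 ppm

Set 5.35 ln(C/288) = 5.39, so ln(C/288) = 5.39/5.35 = 1.00748.
Then C/288 = e^1.00748 = 2.73869, giving C = 288 × 2.73869 = 788.74 ppm.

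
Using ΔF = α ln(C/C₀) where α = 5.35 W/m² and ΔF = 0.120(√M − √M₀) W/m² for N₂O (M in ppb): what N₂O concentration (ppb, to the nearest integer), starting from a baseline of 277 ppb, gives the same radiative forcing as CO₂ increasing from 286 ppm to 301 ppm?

CO₂ forcing: 5.35 × ln(301/286) = 5.35 × 0.051118 = 0.27348 W/m².
Set 0.120(√M − √277) = 0.27348: √M = 0.27348/0.120 + √277 = 2.2790 + 16.6433 = 18.9223.
M = (18.9223)² = 358.05 ppb.

M ≈ 358 ppb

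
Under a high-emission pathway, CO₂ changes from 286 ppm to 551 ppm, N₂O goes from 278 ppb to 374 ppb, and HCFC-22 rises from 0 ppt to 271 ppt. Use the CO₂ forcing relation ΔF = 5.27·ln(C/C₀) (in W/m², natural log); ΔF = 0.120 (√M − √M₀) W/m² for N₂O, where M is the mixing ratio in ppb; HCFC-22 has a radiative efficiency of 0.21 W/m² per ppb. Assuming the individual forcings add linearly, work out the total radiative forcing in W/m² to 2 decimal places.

ΔF = 3.83 W/m²

CO₂: 5.27 × ln(551/286) = 5.27 × ln(1.92657) = 5.27 × 0.65574 = 3.4557 W/m².
N₂O: 0.120 × (√374 − √278) = 0.120 × (19.3391 − 16.6733) = 0.120 × 2.6658 = 0.3199 W/m².
HCFC-22: Δ = 271 − 0 = 271 ppt = 0.271 ppb; ΔF = 0.21 × 0.271 = 0.0569 W/m².
Total ΔF = 3.4557 + 0.3199 + 0.0569 = 3.8325 W/m².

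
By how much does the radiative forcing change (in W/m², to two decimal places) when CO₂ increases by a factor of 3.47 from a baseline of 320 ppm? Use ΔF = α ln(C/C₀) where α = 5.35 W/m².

ΔF = 6.66 W/m²

Because the forcing depends only on the ratio C/C₀, the initial concentration does not enter.
ΔF = 5.35 × ln(3.47) = 5.35 × 1.24415 = 6.6562 W/m².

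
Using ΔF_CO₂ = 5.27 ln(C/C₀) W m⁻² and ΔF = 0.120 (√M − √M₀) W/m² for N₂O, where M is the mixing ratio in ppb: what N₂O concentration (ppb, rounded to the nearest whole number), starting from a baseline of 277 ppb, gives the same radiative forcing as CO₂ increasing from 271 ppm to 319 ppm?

CO₂ forcing: 5.27 × ln(319/271) = 5.27 × 0.163072 = 0.85939 W/m².
Set 0.120(√M − √277) = 0.85939: √M = 0.85939/0.120 + √277 = 7.1616 + 16.6433 = 23.8049.
M = (23.8049)² = 566.67 ppb.

M ≈ 567 ppb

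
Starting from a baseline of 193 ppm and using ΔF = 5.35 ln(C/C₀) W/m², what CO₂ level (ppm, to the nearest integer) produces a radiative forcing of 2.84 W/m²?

Set 5.35 ln(C/193) = 2.84, so ln(C/193) = 2.84/5.35 = 0.53084.
Then C/193 = e^0.53084 = 1.70036, giving C = 193 × 1.70036 = 328.17 ppm.

C ≈ 328 ppm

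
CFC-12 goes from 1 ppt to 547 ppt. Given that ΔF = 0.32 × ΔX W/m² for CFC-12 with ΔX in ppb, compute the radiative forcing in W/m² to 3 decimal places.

CFC-12: Δ = 547 − 1 = 546 ppt = 0.546 ppb; ΔF = 0.32 × 0.546 = 0.1747 W/m².

ΔF = 0.175 W/m²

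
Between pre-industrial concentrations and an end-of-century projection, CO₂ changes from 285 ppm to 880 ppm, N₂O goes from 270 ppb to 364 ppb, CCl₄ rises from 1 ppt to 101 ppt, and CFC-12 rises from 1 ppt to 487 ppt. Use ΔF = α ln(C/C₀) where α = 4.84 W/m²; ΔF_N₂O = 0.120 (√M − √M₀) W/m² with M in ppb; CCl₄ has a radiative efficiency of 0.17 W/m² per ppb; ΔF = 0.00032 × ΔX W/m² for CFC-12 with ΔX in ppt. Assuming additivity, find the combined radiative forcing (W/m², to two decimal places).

CO₂: 4.84 × ln(880/285) = 4.84 × ln(3.08772) = 4.84 × 1.12743 = 5.4568 W/m².
N₂O: 0.120 × (√364 − √270) = 0.120 × (19.0788 − 16.4317) = 0.120 × 2.6471 = 0.3177 W/m².
CCl₄: Δ = 101 − 1 = 100 ppt = 0.100 ppb; ΔF = 0.17 × 0.100 = 0.0170 W/m².
CFC-12: ΔF = 0.00032 × (487 − 1) = 0.00032 × 486 = 0.1555 W/m².
Total ΔF = 5.4568 + 0.3177 + 0.0170 + 0.1555 = 5.9470 W/m².

ΔF = 5.95 W/m²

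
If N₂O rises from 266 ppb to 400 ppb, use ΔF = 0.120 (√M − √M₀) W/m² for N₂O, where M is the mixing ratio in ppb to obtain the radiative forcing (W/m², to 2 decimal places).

N₂O: 0.120 × (√400 − √266) = 0.120 × (20.0000 − 16.3095) = 0.120 × 3.6905 = 0.4429 W/m².

ΔF = 0.44 W/m²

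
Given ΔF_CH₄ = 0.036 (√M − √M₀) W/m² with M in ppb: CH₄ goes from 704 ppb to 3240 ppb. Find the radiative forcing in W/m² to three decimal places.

ΔF = 1.094 W/m²

CH₄: 0.036 × (√3240 − √704) = 0.036 × (56.9210 − 26.5330) = 0.036 × 30.3880 = 1.0940 W/m².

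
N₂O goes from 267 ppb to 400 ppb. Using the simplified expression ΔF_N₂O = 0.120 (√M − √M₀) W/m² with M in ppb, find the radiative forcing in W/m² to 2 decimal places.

N₂O: 0.120 × (√400 − √267) = 0.120 × (20.0000 − 16.3401) = 0.120 × 3.6599 = 0.4392 W/m².

ΔF = 0.44 W/m²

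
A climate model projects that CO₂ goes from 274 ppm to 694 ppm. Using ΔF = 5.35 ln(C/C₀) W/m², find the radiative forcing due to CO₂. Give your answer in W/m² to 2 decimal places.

ΔF = 4.97 W/m²

CO₂: 5.35 × ln(694/274) = 5.35 × ln(2.53285) = 5.35 × 0.92935 = 4.9720 W/m².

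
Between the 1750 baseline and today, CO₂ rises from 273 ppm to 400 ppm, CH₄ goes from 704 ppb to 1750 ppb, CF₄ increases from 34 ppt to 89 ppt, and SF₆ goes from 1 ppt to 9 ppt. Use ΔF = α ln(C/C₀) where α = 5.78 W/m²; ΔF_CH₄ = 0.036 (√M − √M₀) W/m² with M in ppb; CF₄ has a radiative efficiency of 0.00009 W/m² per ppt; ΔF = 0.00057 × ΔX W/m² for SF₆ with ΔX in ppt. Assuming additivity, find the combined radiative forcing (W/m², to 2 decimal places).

ΔF = 2.77 W/m²

CO₂: 5.78 × ln(400/273) = 5.78 × ln(1.46520) = 5.78 × 0.38199 = 2.2079 W/m².
CH₄: 0.036 × (√1750 − √704) = 0.036 × (41.8330 − 26.5330) = 0.036 × 15.3000 = 0.5508 W/m².
CF₄: ΔF = 0.00009 × (89 − 34) = 0.00009 × 55 = 0.0050 W/m².
SF₆: ΔF = 0.00057 × (9 − 1) = 0.00057 × 8 = 0.0046 W/m².
Total ΔF = 2.2079 + 0.5508 + 0.0050 + 0.0046 = 2.7683 W/m².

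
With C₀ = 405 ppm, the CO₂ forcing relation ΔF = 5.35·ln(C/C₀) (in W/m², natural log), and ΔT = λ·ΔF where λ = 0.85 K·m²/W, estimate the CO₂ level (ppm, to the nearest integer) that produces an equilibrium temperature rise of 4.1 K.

Required forcing: ΔF = ΔT/λ = 4.1/0.85 = 4.8235 W/m².
Then ln(C/405) = ΔF/5.35 = 4.8235/5.35 = 0.90159.
So C = 405 × e^0.90159 = 405 × 2.46352 = 997.73 ppm.

C ≈ 998 ppm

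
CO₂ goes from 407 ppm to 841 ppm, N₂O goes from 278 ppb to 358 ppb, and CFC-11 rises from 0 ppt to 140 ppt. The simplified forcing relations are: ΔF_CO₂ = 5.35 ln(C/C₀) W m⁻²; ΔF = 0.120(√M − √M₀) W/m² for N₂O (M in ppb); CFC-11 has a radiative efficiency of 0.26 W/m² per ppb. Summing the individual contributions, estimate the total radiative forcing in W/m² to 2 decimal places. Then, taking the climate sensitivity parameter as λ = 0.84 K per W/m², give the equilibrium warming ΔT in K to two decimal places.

ΔF = 4.19 W/m²; ΔT = 3.52 K

CO₂: 5.35 × ln(841/407) = 5.35 × ln(2.06634) = 5.35 × 0.72578 = 3.8829 W/m².
N₂O: 0.120 × (√358 − √278) = 0.120 × (18.9209 − 16.6733) = 0.120 × 2.2476 = 0.2697 W/m².
CFC-11: Δ = 140 − 0 = 140 ppt = 0.140 ppb; ΔF = 0.26 × 0.140 = 0.0364 W/m².
Total ΔF = 3.8829 + 0.2697 + 0.0364 = 4.1890 W/m².
ΔT = λ ΔF = 0.84 × 4.19 = 3.5196 K.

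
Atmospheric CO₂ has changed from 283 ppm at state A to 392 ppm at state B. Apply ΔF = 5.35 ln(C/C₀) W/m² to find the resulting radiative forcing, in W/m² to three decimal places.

CO₂ absorption bands are partially saturated, so forcing scales with the logarithm of the concentration ratio.
CO₂: 5.35 × ln(392/283) = 5.35 × ln(1.38516) = 5.35 × 0.32582 = 1.7431 W/m².

ΔF = 1.743 W/m²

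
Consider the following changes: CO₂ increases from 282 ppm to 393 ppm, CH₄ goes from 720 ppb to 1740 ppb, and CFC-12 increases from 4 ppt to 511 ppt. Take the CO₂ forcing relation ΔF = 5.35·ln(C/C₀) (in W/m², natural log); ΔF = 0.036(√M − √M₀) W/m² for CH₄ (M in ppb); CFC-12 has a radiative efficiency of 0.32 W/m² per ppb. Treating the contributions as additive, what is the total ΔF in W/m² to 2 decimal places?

CO₂: 5.35 × ln(393/282) = 5.35 × ln(1.39362) = 5.35 × 0.33190 = 1.7757 W/m².
CH₄: 0.036 × (√1740 − √720) = 0.036 × (41.7133 − 26.8328) = 0.036 × 14.8805 = 0.5357 W/m².
CFC-12: Δ = 511 − 4 = 507 ppt = 0.507 ppb; ΔF = 0.32 × 0.507 = 0.1622 W/m².
Total ΔF = 1.7757 + 0.5357 + 0.1622 = 2.4736 W/m².

ΔF = 2.47 W/m²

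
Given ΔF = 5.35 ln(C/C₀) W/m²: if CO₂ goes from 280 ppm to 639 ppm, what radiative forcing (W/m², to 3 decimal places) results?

CO₂: 5.35 × ln(639/280) = 5.35 × ln(2.28214) = 5.35 × 0.82511 = 4.4143 W/m².

ΔF = 4.414 W/m²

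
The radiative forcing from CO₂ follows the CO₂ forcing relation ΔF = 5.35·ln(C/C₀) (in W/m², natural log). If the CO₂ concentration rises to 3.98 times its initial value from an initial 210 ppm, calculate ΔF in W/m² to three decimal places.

Because the forcing depends only on the ratio C/C₀, the initial concentration does not enter.
ΔF = 5.35 × ln(3.98) = 5.35 × 1.38128 = 7.3898 W/m².

ΔF = 7.390 W/m²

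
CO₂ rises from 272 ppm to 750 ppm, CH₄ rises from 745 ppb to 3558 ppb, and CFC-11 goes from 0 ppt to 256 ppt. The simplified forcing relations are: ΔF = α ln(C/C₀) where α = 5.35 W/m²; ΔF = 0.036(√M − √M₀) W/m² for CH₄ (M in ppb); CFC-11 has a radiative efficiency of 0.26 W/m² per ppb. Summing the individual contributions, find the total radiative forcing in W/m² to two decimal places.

CO₂: 5.35 × ln(750/272) = 5.35 × ln(2.75735) = 5.35 × 1.01427 = 5.4263 W/m².
CH₄: 0.036 × (√3558 − √745) = 0.036 × (59.6490 − 27.2947) = 0.036 × 32.3543 = 1.1648 W/m².
CFC-11: Δ = 256 − 0 = 256 ppt = 0.256 ppb; ΔF = 0.26 × 0.256 = 0.0666 W/m².
Total ΔF = 5.4263 + 1.1648 + 0.0666 = 6.6577 W/m².

ΔF = 6.66 W/m²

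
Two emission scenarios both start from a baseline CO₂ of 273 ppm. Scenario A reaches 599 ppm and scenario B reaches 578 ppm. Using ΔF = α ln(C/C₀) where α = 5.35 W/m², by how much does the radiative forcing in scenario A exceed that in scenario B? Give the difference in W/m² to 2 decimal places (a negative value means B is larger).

ΔF_A = 5.35 ln(599/273) = 5.35 × 0.78579 = 4.2040 W/m².
ΔF_B = 5.35 ln(578/273) = 5.35 × 0.75010 = 4.0130 W/m².
Difference: 4.2040 − 4.0130 = 0.1910 W/m².

ΔF_A − ΔF_B = 0.19 W/m²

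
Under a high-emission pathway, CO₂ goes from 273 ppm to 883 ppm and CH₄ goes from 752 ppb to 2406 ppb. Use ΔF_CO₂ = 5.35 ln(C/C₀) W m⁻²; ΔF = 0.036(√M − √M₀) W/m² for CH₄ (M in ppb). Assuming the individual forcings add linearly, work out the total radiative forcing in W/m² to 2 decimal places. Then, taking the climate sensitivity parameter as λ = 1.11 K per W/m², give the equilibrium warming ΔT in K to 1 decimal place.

ΔF = 7.06 W/m²; ΔT = 7.8 K

CO₂: 5.35 × ln(883/273) = 5.35 × ln(3.23443) = 5.35 × 1.17385 = 6.2801 W/m².
CH₄: 0.036 × (√2406 − √752) = 0.036 × (49.0510 − 27.4226) = 0.036 × 21.6284 = 0.7786 W/m².
Total ΔF = 6.2801 + 0.7786 = 7.0587 W/m².
ΔT = λ ΔF = 1.11 × 7.06 = 7.8366 K.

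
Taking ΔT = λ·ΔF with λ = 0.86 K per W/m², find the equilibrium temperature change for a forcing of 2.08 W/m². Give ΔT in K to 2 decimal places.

ΔT = 1.79 K

ΔT = λ ΔF = 0.86 × 2.08 = 1.7888 K.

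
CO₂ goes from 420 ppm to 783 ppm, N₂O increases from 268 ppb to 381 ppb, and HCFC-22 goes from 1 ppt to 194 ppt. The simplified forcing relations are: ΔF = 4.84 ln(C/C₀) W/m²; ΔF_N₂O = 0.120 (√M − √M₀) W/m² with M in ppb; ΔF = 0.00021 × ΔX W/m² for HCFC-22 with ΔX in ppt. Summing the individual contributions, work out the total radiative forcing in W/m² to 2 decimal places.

ΔF = 3.43 W/m²

CO₂: 4.84 × ln(783/420) = 4.84 × ln(1.86429) = 4.84 × 0.62288 = 3.0147 W/m².
N₂O: 0.120 × (√381 − √268) = 0.120 × (19.5192 − 16.3707) = 0.120 × 3.1485 = 0.3778 W/m².
HCFC-22: ΔF = 0.00021 × (194 − 1) = 0.00021 × 193 = 0.0405 W/m².
Total ΔF = 3.0147 + 0.3778 + 0.0405 = 3.4330 W/m².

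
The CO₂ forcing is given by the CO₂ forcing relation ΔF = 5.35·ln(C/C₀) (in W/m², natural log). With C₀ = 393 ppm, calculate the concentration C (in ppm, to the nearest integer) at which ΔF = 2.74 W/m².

Set 5.35 ln(C/393) = 2.74, so ln(C/393) = 2.74/5.35 = 0.51215.
Then C/393 = e^0.51215 = 1.66888, giving C = 393 × 1.66888 = 655.87 ppm.

C ≈ 656 ppm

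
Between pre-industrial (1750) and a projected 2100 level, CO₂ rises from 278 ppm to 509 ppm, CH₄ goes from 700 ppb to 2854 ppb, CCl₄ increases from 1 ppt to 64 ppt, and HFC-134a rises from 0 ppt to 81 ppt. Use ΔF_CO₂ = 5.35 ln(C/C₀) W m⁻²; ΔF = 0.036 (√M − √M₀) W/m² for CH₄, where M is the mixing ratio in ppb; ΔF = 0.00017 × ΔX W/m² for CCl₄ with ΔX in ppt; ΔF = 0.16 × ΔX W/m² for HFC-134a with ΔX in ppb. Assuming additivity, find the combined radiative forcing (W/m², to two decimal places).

ΔF = 4.23 W/m²

CO₂: 5.35 × ln(509/278) = 5.35 × ln(1.83094) = 5.35 × 0.60483 = 3.2358 W/m².
CH₄: 0.036 × (√2854 − √700) = 0.036 × (53.4228 − 26.4575) = 0.036 × 26.9653 = 0.9708 W/m².
CCl₄: ΔF = 0.00017 × (64 − 1) = 0.00017 × 63 = 0.0107 W/m².
HFC-134a: Δ = 81 − 0 = 81 ppt = 0.081 ppb; ΔF = 0.16 × 0.081 = 0.0130 W/m².
Total ΔF = 3.2358 + 0.9708 + 0.0107 + 0.0130 = 4.2303 W/m².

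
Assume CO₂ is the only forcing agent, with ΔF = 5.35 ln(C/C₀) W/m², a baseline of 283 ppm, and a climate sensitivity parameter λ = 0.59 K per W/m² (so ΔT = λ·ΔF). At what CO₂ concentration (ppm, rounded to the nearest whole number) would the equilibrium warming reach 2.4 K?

Required forcing: ΔF = ΔT/λ = 2.4/0.59 = 4.0678 W/m².
Then ln(C/283) = ΔF/5.35 = 4.0678/5.35 = 0.76034.
So C = 283 × e^0.76034 = 283 × 2.13900 = 605.34 ppm.

C ≈ 605 ppm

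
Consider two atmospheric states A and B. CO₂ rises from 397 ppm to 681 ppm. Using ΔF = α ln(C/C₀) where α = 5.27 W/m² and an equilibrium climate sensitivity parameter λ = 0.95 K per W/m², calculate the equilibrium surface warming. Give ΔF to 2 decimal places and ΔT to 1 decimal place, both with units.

ΔF = 2.84 W/m²; ΔT = 2.7 K

CO₂: 5.27 × ln(681/397) = 5.27 × ln(1.71537) = 5.27 × 0.53963 = 2.8439 W/m².
ΔT = λ ΔF = 0.95 × 2.84 = 2.6980 K.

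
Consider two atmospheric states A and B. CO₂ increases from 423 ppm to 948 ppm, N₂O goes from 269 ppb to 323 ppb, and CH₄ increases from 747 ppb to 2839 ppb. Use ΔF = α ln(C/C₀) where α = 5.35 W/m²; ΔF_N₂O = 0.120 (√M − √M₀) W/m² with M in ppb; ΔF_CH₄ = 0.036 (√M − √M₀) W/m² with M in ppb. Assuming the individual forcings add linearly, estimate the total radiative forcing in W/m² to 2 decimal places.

CO₂: 5.35 × ln(948/423) = 5.35 × ln(2.24113) = 5.35 × 0.80698 = 4.3173 W/m².
N₂O: 0.120 × (√323 − √269) = 0.120 × (17.9722 − 16.4012) = 0.120 × 1.5710 = 0.1885 W/m².
CH₄: 0.036 × (√2839 − √747) = 0.036 × (53.2823 − 27.3313) = 0.036 × 25.9510 = 0.9342 W/m².
Total ΔF = 4.3173 + 0.1885 + 0.9342 = 5.4400 W/m².

ΔF = 5.44 W/m²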